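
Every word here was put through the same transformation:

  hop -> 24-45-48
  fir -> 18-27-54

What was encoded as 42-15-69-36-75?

newly

h(#8)→24 and o(#15)→45: differences scale by 3, so n = 3·pos + 0. Each letter becomes 3×(its alphabet position, a=1..z=26).
Reversing it on 42-15-69-36-75: 42→(42−0)÷3=14=n, 15→(15−0)÷3=5=e, 69→(69−0)÷3=23=w, 36→(36−0)÷3=12=l, 75→(75−0)÷3=25=y.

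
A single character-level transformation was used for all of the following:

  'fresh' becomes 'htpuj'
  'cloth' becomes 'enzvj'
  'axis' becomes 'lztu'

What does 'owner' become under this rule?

Vowels shift forward by 11 and consonants shift forward by 2.
For owner: o(vowel)+11=z, w(cons)+2=y, n(cons)+2=p, e(vowel)+11=p, r(cons)+2=t.

zyppt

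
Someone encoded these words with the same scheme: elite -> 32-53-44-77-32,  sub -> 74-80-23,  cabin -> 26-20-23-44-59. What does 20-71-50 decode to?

ark

With a=1..z=26, the number is 3·pos + 17.
Reversing it on 20-71-50: 20→(20−17)÷3=1=a, 71→(71−17)÷3=18=r, 50→(50−17)÷3=11=k.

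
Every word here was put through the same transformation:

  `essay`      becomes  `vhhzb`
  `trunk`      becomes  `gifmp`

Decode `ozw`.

lad

Each letter is replaced by its mirror in the alphabet: a↔z, b↔y, c↔x, and so on (the Atbash cipher).
Decoding ozw: o↔l, z↔a, w↔d.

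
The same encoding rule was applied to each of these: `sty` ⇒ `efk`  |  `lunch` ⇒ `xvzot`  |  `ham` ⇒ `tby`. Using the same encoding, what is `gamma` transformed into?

The shift depends on letter class: consonant s→e is +12, but vowel u→v is +1. The rule splits by letter class: vowels +1, consonants +12.
For gamma: g(cons)+12=s, a(vowel)+1=b, m(cons)+12=y, m(cons)+12=y, a(vowel)+1=b.

sbyyb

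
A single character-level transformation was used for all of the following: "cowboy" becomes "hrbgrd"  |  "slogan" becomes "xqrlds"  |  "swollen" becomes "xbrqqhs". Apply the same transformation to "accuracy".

dhhxwdhd

Two shifts are in play — +3 for a/e/i/o/u, +5 for every other letter.
On accuracy: a(vowel)+3=d, c(cons)+5=h, c(cons)+5=h, u(vowel)+3=x, r(cons)+5=w, a(vowel)+3=d, c(cons)+5=h, y(cons)+5=d.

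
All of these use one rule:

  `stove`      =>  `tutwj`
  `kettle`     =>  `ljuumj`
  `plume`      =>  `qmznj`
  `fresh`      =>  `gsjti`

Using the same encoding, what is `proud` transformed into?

qstze

The shift depends on letter class: consonant s→t is +1, but vowel o→t is +5. Two shifts are in play — +5 for a/e/i/o/u, +1 for every other letter.
For proud: p(cons)+1=q, r(cons)+1=s, o(vowel)+5=t, u(vowel)+5=z, d(cons)+1=e.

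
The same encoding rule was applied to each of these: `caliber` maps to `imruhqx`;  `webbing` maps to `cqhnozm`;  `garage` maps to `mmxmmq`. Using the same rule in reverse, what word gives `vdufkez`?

Shifts by position in caliber: pos 0: c→i (+6), pos 1: a→m (+12), pos 2: l→r (+6), pos 3: i→u (+12) — repeating every 2. It's a Vigenère-style cipher with numeric key [6,12]: position i shifts by key[i mod 2].
Decoding vdufkez: v−6=p, d−12=r, u−6=o, f−12=t, k−6=e, e−12=s, z−6=t.

protest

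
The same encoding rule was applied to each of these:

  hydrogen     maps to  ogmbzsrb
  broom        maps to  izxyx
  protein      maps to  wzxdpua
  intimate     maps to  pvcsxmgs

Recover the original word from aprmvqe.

thicker

In hydrogen: h→o is +7, y→g is +8, d→m is +9, r→b is +10 — the shift increases by 1 each position. Letter i (0-indexed) is shifted by i+7, so successive shifts are 7, 8, 9, ….
Reversing it on aprmvqe: a−7=t, p−8=h, r−9=i, m−10=c, v−11=k, q−12=e, e−13=r.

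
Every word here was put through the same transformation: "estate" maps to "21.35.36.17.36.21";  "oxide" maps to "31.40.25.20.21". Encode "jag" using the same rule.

e is letter #5 and maps to 21: an offset of 16. Letters become their 1-based position plus 16 (so a→17, b→18, …).
For jag: j=10→26, a=1→17, g=7→23.

26.17.23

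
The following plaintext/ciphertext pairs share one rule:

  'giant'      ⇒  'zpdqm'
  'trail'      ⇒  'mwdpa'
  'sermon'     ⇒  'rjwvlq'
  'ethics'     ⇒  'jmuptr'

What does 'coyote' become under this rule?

g(6)→z(25) and i(8)→p(15) fit y≡21x+3 (mod 26); the inverse of 21 mod 26 is 5. Treating letters as 0–25, the rule is x ↦ 21x + 3 (mod 26).
On coyote: c(2)→21·2+3≡19=t; o(14)→21·14+3≡11=l; y(24)→21·24+3≡13=n; o(14)→21·14+3≡11=l; t(19)→21·19+3≡12=m; e(4)→21·4+3≡9=j (all mod 26).

tlnlmj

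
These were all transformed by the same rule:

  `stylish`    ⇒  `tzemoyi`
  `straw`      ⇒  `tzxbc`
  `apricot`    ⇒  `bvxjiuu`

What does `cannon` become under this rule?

dgtout

Shifts by position in stylish: pos 0: s→t (+1), pos 1: t→z (+6), pos 2: y→e (+6), pos 3: l→m (+1), pos 4: i→o (+6), pos 5: s→y (+6) — repeating every 3. It's a Vigenère-style cipher with numeric key [1,6,6]: position i shifts by key[i mod 3].
Applying it to cannon: c+1=d, a+6=g, n+6=t, n+1=o, o+6=u, n+6=t.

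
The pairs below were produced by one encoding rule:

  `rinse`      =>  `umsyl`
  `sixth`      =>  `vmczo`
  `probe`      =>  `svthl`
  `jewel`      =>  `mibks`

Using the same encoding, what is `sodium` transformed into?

In rinse: r→u is +3, i→m is +4, n→s is +5, s→y is +6 — the shift increases by 1 each position. Letter i (0-indexed) is shifted by i+3, so successive shifts are 3, 4, 5, ….
On sodium: s+3=v, o+4=s, d+5=i, i+6=o, u+7=b, m+8=u.

vsiobu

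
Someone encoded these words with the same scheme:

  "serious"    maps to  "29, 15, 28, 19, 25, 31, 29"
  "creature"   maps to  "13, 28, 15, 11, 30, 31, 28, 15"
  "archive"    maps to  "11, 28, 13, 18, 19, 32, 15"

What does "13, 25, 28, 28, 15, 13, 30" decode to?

s is letter #19 and maps to 29: an offset of 10. Letters become their 1-based position plus 10 (so a→11, b→12, …).
Decoding 13, 25, 28, 28, 15, 13, 30: 13→(13−10)÷1=3=c, 25→(25−10)÷1=15=o, 28→(28−10)÷1=18=r, 28→(28−10)÷1=18=r, 15→(15−10)÷1=5=e, 13→(13−10)÷1=3=c, 30→(30−10)÷1=20=t.

correct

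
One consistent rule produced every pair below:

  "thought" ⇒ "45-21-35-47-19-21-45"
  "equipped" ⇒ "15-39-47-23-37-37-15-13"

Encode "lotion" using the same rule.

With a=1..z=26, the number is 2·pos + 5.
For lotion: l=12→29, o=15→35, t=20→45, i=9→23, o=15→35, n=14→33.

29-35-45-23-35-33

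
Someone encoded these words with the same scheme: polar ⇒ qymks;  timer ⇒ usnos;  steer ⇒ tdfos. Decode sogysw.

reform

Shifts by position in polar: pos 0: p→q (+1), pos 1: o→y (+10), pos 2: l→m (+1), pos 3: a→k (+10) — repeating every 2. The shifts repeat in a cycle of length 2: positions 0,1,… shift by +1, +10, then the pattern repeats.
Undoing it on sogysw: s−1=r, o−10=e, g−1=f, y−10=o, s−1=r, w−10=m.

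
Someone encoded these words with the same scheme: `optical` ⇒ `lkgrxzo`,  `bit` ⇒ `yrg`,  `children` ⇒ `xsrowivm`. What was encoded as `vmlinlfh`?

enormous

Each pair mirrors across the alphabet (o↔l, p↔k, t↔g): positions sum to 25. This is the alphabet-reversal cipher (Atbash): a becomes z, b becomes y, etc.
Undoing it on vmlinlfh: v↔e, m↔n, l↔o, i↔r, n↔m, l↔o, f↔u, h↔s.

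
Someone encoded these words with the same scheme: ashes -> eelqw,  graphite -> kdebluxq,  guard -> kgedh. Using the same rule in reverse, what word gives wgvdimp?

surreal

Shifts by position in ashes: pos 0: a→e (+4), pos 1: s→e (+12), pos 2: h→l (+4), pos 3: e→q (+12) — repeating every 2. The shifts repeat in a cycle of length 2: positions 0,1,… shift by +4, +12, then the pattern repeats.
Decoding wgvdimp: w−4=s, g−12=u, v−4=r, d−12=r, i−4=e, m−12=a, p−4=l.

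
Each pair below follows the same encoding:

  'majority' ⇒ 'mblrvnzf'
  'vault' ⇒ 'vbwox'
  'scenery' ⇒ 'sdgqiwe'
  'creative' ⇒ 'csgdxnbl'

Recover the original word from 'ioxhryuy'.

inventor

In majority: m→m is +0, a→b is +1, j→l is +2, o→r is +3 — the shift increases by 1 each position. Letter i (0-indexed) is shifted by i+0, so successive shifts are 0, 1, 2, ….
Undoing it on ioxhryuy: i−0=i, o−1=n, x−2=v, h−3=e, r−4=n, y−5=t, u−6=o, y−7=r.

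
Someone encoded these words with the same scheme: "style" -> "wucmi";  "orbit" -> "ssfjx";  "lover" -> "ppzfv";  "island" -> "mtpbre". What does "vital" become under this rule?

Shifts by position in style: pos 0: s→w (+4), pos 1: t→u (+1), pos 2: y→c (+4), pos 3: l→m (+1) — repeating every 2. A repeating key of period 2 is used — shifts +4, +1 over and over.
Applying it to vital: v+4=z, i+1=j, t+4=x, a+1=b, l+4=p.

zjxbp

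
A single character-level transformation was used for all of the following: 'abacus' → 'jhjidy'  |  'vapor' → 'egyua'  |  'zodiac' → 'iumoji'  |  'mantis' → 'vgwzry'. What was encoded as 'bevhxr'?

Shifts by position in abacus: pos 0: a→j (+9), pos 1: b→h (+6), pos 2: a→j (+9), pos 3: c→i (+6) — repeating every 2. It's a Vigenère-style cipher with numeric key [9,6]: position i shifts by key[i mod 2].
Reversing it on bevhxr: b−9=s, e−6=y, v−9=m, h−6=b, x−9=o, r−6=l.

symbol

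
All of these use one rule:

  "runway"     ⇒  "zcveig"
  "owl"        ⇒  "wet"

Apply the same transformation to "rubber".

zcjjmz

Compare letters: r→z is +8, u→c is +8, n→v is +8 — a constant shift. Every letter moves 8 places later in the alphabet, wrapping around z→a.
Applying it to rubber: r+8=z, u+8=c, b+8=j, b+8=j, e+8=m, r+8=z.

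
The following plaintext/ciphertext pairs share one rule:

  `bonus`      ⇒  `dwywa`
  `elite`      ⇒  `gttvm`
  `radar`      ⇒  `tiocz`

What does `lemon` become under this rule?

It's a Vigenère-style cipher with numeric key [2,8,11]: position i shifts by key[i mod 3].
On lemon: l+2=n, e+8=m, m+11=x, o+2=q, n+8=v.

nmxqv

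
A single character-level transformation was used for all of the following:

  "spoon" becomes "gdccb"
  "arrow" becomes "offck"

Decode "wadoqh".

Compare letters: s→g is +14, p→d is +14, o→c is +14 — a constant shift. Each letter is shifted forward by 14 in the alphabet (a Caesar shift of +14).
Undoing it on wadoqh: w−14=i, a−14=m, d−14=p, o−14=a, q−14=c, h−14=t.

impact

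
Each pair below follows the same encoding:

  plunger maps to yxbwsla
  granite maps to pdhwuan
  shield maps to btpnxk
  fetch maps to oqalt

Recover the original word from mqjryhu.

decimal

Shifts by position in plunger: pos 0: p→y (+9), pos 1: l→x (+12), pos 2: u→b (+7), pos 3: n→w (+9), pos 4: g→s (+12), pos 5: e→l (+7) — repeating every 3. The shifts repeat in a cycle of length 3: positions 0,1,… shift by +9, +12, +7, then the pattern repeats.
Undoing it on mqjryhu: m−9=d, q−12=e, j−7=c, r−9=i, y−12=m, h−7=a, u−9=l.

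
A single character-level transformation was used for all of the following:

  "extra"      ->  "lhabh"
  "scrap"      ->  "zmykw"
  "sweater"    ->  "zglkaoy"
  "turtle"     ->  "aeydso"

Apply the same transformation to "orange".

A repeating key of period 2 is used — shifts +7, +10 over and over.
Applying it to orange: o+7=v, r+10=b, a+7=h, n+10=x, g+7=n, e+10=o.

vbhxno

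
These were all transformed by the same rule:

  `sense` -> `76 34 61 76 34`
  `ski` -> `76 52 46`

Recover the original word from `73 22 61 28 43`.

ranch

s(#19)→76 and e(#5)→34: differences scale by 3, so n = 3·pos + 19. The formula is n = 3×(alphabet index, a=1) + 19.
Decoding 73 22 61 28 43: 73→(73−19)÷3=18=r, 22→(22−19)÷3=1=a, 61→(61−19)÷3=14=n, 28→(28−19)÷3=3=c, 43→(43−19)÷3=8=h.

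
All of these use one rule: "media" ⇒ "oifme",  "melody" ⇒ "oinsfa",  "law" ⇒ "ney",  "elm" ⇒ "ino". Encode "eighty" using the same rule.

imijva

The rule splits by letter class: vowels +4, consonants +2.
Applying it to eighty: e(vowel)+4=i, i(vowel)+4=m, g(cons)+2=i, h(cons)+2=j, t(cons)+2=v, y(cons)+2=a.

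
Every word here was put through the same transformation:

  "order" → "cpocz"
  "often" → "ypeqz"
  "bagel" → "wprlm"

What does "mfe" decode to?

Two steps: reverse the string, then apply a Caesar shift of +11.
Decoding mfe: shift back: m−11=b, f−11=u, e−11=t → but; then reverse → tub.

tub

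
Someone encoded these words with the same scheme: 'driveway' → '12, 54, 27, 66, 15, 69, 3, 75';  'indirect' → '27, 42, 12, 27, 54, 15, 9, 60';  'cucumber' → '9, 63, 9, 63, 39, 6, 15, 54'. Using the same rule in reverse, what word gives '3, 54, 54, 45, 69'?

d(#4)→12 and r(#18)→54: differences scale by 3, so n = 3·pos + 0. With a=1..z=26, the number is 3·pos.
Decoding 3, 54, 54, 45, 69: 3→(3−0)÷3=1=a, 54→(54−0)÷3=18=r, 54→(54−0)÷3=18=r, 45→(45−0)÷3=15=o, 69→(69−0)÷3=23=w.

arrow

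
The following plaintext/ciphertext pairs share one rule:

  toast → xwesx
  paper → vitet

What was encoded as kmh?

dig

Read the word backwards and shift each letter +4.
Undoing it on kmh: shift back: k−4=g, m−4=i, h−4=d → gid; then reverse → dig.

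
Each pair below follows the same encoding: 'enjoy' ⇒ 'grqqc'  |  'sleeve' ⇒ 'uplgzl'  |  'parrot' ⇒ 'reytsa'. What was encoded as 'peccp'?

Shifts by position in enjoy: pos 0: e→g (+2), pos 1: n→r (+4), pos 2: j→q (+7), pos 3: o→q (+2), pos 4: y→c (+4) — repeating every 3. A repeating key of period 3 is used — shifts +2, +4, +7 over and over.
Undoing it on peccp: p−2=n, e−4=a, c−7=v, c−2=a, p−4=l.

naval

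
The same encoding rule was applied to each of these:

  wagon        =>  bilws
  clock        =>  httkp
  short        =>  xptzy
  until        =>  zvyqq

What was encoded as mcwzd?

hurry

The shifts repeat in a cycle of length 2: positions 0,1,… shift by +5, +8, then the pattern repeats.
Decoding mcwzd: m−5=h, c−8=u, w−5=r, z−8=r, d−5=y.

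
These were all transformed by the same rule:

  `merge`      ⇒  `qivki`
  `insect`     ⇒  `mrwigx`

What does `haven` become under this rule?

Each letter is shifted forward by 4 in the alphabet (a Caesar shift of +4).
Applying it to haven: h+4=l, a+4=e, v+4=z, e+4=i, n+4=r.

lezir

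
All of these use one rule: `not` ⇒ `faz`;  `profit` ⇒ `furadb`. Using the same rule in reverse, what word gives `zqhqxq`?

The output letters match the input read backwards, each shifted +12: not reversed is ton. Read the word backwards and shift each letter +12.
Decoding zqhqxq: shift back: z−12=n, q−12=e, h−12=v, q−12=e, x−12=l, q−12=e → nevele; then reverse → eleven.

eleven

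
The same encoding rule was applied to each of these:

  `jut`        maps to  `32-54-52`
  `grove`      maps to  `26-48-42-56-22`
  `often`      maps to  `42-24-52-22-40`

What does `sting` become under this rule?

j(#10)→32 and u(#21)→54: differences scale by 2, so n = 2·pos + 12. With a=1..z=26, the number is 2·pos + 12.
Applying it to sting: s=19→50, t=20→52, i=9→30, n=14→40, g=7→26.

50-52-30-40-26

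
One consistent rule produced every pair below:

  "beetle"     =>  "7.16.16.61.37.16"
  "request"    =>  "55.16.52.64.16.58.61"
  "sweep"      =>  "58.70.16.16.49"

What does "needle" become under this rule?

b(#2)→7 and e(#5)→16: differences scale by 3, so n = 3·pos + 1. With a=1..z=26, the number is 3·pos + 1.
On needle: n=14→43, e=5→16, e=5→16, d=4→13, l=12→37, e=5→16.

43.16.16.13.37.16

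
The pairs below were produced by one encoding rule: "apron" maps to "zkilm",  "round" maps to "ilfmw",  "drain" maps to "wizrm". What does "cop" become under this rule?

Letters are reflected about the middle of the alphabet (position → 25−position): Atbash.
For cop: c↔x, o↔l, p↔k.

xlk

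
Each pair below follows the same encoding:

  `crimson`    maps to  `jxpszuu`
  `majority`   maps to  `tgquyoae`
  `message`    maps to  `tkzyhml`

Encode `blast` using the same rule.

Shifts by position in crimson: pos 0: c→j (+7), pos 1: r→x (+6), pos 2: i→p (+7), pos 3: m→s (+6) — repeating every 2. A repeating key of period 2 is used — shifts +7, +6 over and over.
For blast: b+7=i, l+6=r, a+7=h, s+6=y, t+7=a.

irhya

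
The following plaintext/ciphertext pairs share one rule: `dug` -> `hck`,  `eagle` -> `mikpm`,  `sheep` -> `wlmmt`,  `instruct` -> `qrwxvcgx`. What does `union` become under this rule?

The shift depends on letter class: consonant d→h is +4, but vowel u→c is +8. Two shifts are in play — +8 for a/e/i/o/u, +4 for every other letter.
On union: u(vowel)+8=c, n(cons)+4=r, i(vowel)+8=q, o(vowel)+8=w, n(cons)+4=r.

crqwr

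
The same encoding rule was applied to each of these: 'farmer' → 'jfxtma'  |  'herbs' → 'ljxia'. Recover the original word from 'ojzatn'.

kettle

In farmer: f→j is +4, a→f is +5, r→x is +6, m→t is +7 — the shift increases by 1 each position. The shift increases by 1 at each position, starting from +4: 4, 5, 6, ….
Undoing it on ojzatn: o−4=k, j−5=e, z−6=t, a−7=t, t−8=l, n−9=e.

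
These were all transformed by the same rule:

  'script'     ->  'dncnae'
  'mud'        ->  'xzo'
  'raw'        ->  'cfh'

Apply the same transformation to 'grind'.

Vowels shift forward by 5 and consonants shift forward by 11.
For grind: g(cons)+11=r, r(cons)+11=c, i(vowel)+5=n, n(cons)+11=y, d(cons)+11=o.

rcnyo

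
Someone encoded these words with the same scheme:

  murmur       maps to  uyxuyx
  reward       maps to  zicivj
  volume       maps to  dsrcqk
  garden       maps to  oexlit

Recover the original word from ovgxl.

Shifts by position in murmur: pos 0: m→u (+8), pos 1: u→y (+4), pos 2: r→x (+6), pos 3: m→u (+8), pos 4: u→y (+4), pos 5: r→x (+6) — repeating every 3. The shifts repeat in a cycle of length 3: positions 0,1,… shift by +8, +4, +6, then the pattern repeats.
Reversing it on ovgxl: o−8=g, v−4=r, g−6=a, x−8=p, l−4=h.

graph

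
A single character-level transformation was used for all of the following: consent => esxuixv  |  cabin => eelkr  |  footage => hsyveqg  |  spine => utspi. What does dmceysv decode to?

biscuit

The shifts repeat in a cycle of length 3: positions 0,1,… shift by +2, +4, +10, then the pattern repeats.
Undoing it on dmceysv: d−2=b, m−4=i, c−10=s, e−2=c, y−4=u, s−10=i, v−2=t.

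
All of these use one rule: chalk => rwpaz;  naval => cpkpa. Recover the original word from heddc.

Compare letters: c→r is +15, h→w is +15, a→p is +15 — a constant shift. Each letter is shifted forward by 15 in the alphabet (a Caesar shift of +15).
Reversing it on heddc: h−15=s, e−15=p, d−15=o, d−15=o, c−15=n.

spoon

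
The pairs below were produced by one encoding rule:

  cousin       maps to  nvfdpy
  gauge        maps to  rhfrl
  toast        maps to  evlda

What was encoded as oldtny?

Shifts by position in cousin: pos 0: c→n (+11), pos 1: o→v (+7), pos 2: u→f (+11), pos 3: s→d (+11), pos 4: i→p (+7), pos 5: n→y (+11) — repeating every 3. A repeating key of period 3 is used — shifts +11, +7, +11 over and over.
Reversing it on oldtny: o−11=d, l−7=e, d−11=s, t−11=i, n−7=g, y−11=n.

design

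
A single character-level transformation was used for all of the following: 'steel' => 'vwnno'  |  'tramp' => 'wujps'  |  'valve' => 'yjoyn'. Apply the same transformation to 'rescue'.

unvfdn

The shift depends on letter class: consonant s→v is +3, but vowel e→n is +9. The rule splits by letter class: vowels +9, consonants +3.
Applying it to rescue: r(cons)+3=u, e(vowel)+9=n, s(cons)+3=v, c(cons)+3=f, u(vowel)+9=d, e(vowel)+9=n.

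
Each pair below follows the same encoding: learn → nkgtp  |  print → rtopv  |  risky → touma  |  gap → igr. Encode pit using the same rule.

The shift depends on letter class: consonant l→n is +2, but vowel e→k is +6. Vowels shift forward by 6 and consonants shift forward by 2.
On pit: p(cons)+2=r, i(vowel)+6=o, t(cons)+2=v.

rov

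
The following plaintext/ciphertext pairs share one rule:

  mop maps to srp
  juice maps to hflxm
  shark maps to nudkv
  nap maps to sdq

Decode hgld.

aide

Two steps: reverse the string, then apply a Caesar shift of +3.
Undoing it on hgld: shift back: h−3=e, g−3=d, l−3=i, d−3=a → edia; then reverse → aide.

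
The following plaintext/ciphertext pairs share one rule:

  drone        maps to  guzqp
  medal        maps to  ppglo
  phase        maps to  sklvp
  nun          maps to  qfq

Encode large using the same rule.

olujp

The rule splits by letter class: vowels +11, consonants +3.
Applying it to large: l(cons)+3=o, a(vowel)+11=l, r(cons)+3=u, g(cons)+3=j, e(vowel)+11=p.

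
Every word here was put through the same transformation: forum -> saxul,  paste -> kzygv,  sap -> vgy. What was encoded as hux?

The output letters match the input read backwards, each shifted +6: forum reversed is murof. The word is reversed, then every letter is shifted forward by 6.
Undoing it on hux: shift back: h−6=b, u−6=o, x−6=r → bor; then reverse → rob.

rob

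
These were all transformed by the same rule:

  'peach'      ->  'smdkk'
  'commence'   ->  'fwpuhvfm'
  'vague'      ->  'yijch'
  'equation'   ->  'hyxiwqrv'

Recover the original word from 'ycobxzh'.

vulture

Shifts by position in peach: pos 0: p→s (+3), pos 1: e→m (+8), pos 2: a→d (+3), pos 3: c→k (+8) — repeating every 2. It's a Vigenère-style cipher with numeric key [3,8]: position i shifts by key[i mod 2].
Reversing it on ycobxzh: y−3=v, c−8=u, o−3=l, b−8=t, x−3=u, z−8=r, h−3=e.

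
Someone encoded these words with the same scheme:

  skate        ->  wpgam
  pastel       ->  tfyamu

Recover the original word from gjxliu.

Letter i (0-indexed) is shifted by i+4, so successive shifts are 4, 5, 6, ….
Reversing it on gjxliu: g−4=c, j−5=e, x−6=r, l−7=e, i−8=a, u−9=l.

cereal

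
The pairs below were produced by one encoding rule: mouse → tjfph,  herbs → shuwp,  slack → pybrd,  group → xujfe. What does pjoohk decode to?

This is an affine cipher: with a=0,…,z=25, each position x becomes (21x+1) mod 26.
Reversing it on pjoohk: p(15)→5·(15−1)≡18=s; j(9)→5·(9−1)≡14=o; o(14)→5·(14−1)≡13=n; o(14)→5·(14−1)≡13=n; h(7)→5·(7−1)≡4=e; k(10)→5·(10−1)≡19=t (all mod 26).

sonnet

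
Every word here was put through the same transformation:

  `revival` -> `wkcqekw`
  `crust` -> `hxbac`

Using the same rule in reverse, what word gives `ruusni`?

monkey

In revival: r→w is +5, e→k is +6, v→c is +7, i→q is +8 — the shift increases by 1 each position. The shift increases by 1 at each position, starting from +5: 5, 6, 7, ….
Undoing it on ruusni: r−5=m, u−6=o, u−7=n, s−8=k, n−9=e, i−10=y.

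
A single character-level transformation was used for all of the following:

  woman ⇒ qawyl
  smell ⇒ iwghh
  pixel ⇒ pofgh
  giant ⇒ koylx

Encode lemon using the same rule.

hgwal

w(22)→q(16) and o(14)→a(0) fit y≡15x+24 (mod 26); the inverse of 15 mod 26 is 7. This is an affine cipher: with a=0,…,z=25, each position x becomes (15x+24) mod 26.
On lemon: l(11)→15·11+24≡7=h; e(4)→15·4+24≡6=g; m(12)→15·12+24≡22=w; o(14)→15·14+24≡0=a; n(13)→15·13+24≡11=l (all mod 26).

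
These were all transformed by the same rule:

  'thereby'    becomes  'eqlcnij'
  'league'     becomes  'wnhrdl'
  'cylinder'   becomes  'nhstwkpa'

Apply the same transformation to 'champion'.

It's a Vigenère-style cipher with numeric key [11,9,7]: position i shifts by key[i mod 3].
Applying it to champion: c+11=n, h+9=q, a+7=h, m+11=x, p+9=y, i+7=p, o+11=z, n+9=w.

nqhxypzw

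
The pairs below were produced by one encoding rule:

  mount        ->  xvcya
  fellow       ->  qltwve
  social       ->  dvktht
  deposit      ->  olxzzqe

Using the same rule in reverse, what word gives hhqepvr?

A repeating key of period 3 is used — shifts +11, +7, +8 over and over.
Decoding hhqepvr: h−11=w, h−7=a, q−8=i, e−11=t, p−7=i, v−8=n, r−11=g.

waiting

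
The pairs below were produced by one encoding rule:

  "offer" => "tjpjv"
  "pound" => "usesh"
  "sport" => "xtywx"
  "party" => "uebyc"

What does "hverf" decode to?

crumb

Shifts by position in offer: pos 0: o→t (+5), pos 1: f→j (+4), pos 2: f→p (+10), pos 3: e→j (+5), pos 4: r→v (+4) — repeating every 3. A repeating key of period 3 is used — shifts +5, +4, +10 over and over.
Reversing it on hverf: h−5=c, v−4=r, e−10=u, r−5=m, f−4=b.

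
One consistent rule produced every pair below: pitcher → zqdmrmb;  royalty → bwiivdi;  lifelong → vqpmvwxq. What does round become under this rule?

bwcxn

The shift depends on letter class: consonant p→z is +10, but vowel i→q is +8. Two shifts are in play — +8 for a/e/i/o/u, +10 for every other letter.
Applying it to round: r(cons)+10=b, o(vowel)+8=w, u(vowel)+8=c, n(cons)+10=x, d(cons)+10=n.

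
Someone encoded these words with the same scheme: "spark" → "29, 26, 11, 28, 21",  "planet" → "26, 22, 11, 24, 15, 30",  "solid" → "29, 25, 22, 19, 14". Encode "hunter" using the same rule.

18, 31, 24, 30, 15, 28

s is letter #19 and maps to 29: an offset of 10. The number is (letter's place in the alphabet, a=1) + 10.
On hunter: h=8→18, u=21→31, n=14→24, t=20→30, e=5→15, r=18→28.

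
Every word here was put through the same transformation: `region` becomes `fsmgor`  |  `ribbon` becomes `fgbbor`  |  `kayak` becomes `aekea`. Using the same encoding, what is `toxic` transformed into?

r(17)→f(5) and e(4)→s(18) fit y≡23x+4 (mod 26); the inverse of 23 mod 26 is 17. Each letter's alphabet position (a=0..z=25) is mapped through 23·x+4 mod 26 — an affine cipher.
Applying it to toxic: t(19)→23·19+4≡25=z; o(14)→23·14+4≡14=o; x(23)→23·23+4≡13=n; i(8)→23·8+4≡6=g; c(2)→23·2+4≡24=y (all mod 26).

zongy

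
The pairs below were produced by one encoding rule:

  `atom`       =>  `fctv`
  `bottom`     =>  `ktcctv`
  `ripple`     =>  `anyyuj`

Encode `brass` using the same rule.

kafbb

The shift depends on letter class: consonant t→c is +9, but vowel a→f is +5. The rule splits by letter class: vowels +5, consonants +9.
For brass: b(cons)+9=k, r(cons)+9=a, a(vowel)+5=f, s(cons)+9=b, s(cons)+9=b.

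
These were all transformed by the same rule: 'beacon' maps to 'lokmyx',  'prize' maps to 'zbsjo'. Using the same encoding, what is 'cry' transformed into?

mbi

Every letter moves 10 places later in the alphabet, wrapping around z→a.
On cry: c+10=m, r+10=b, y+10=i.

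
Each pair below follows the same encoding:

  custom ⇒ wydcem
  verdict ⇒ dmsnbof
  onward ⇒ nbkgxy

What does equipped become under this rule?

nozzseao

The word is reversed, then every letter is shifted forward by 10.
On equipped: reverse → deppiuqe; then shift: d+10=n, e+10=o, p+10=z, p+10=z, i+10=s, u+10=e, q+10=a, e+10=o.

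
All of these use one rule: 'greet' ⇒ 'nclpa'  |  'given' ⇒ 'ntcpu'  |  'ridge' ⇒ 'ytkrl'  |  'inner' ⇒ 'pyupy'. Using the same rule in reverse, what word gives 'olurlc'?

Shifts by position in greet: pos 0: g→n (+7), pos 1: r→c (+11), pos 2: e→l (+7), pos 3: e→p (+11) — repeating every 2. It's a Vigenère-style cipher with numeric key [7,11]: position i shifts by key[i mod 2].
Undoing it on olurlc: o−7=h, l−11=a, u−7=n, r−11=g, l−7=e, c−11=r.

hanger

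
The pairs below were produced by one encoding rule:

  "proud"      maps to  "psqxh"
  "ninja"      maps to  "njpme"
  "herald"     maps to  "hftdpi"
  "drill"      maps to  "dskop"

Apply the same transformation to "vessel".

In proud: p→p is +0, r→s is +1, o→q is +2, u→x is +3 — the shift increases by 1 each position. The shift increases by 1 at each position, starting from +0: 0, 1, 2, ….
Applying it to vessel: v+0=v, e+1=f, s+2=u, s+3=v, e+4=i, l+5=q.

vfuviq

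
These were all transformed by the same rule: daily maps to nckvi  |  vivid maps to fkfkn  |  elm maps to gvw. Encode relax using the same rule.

bgvch

The shift depends on letter class: consonant d→n is +10, but vowel a→c is +2. The rule splits by letter class: vowels +2, consonants +10.
For relax: r(cons)+10=b, e(vowel)+2=g, l(cons)+10=v, a(vowel)+2=c, x(cons)+10=h.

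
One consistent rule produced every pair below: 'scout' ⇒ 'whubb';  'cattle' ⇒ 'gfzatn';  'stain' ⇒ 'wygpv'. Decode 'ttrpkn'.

In scout: s→w is +4, c→h is +5, o→u is +6, u→b is +7 — the shift increases by 1 each position. Each letter shifts forward by (position + 4), i.e. 4, 5, 6, … — the shift grows by one for each successive letter.
Decoding ttrpkn: t−4=p, t−5=o, r−6=l, p−7=i, k−8=c, n−9=e.

police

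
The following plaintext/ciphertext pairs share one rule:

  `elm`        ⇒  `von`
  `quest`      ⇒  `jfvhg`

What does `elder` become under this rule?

Each pair mirrors across the alphabet (e↔v, l↔o, m↔n): positions sum to 25. Each letter is replaced by its mirror in the alphabet: a↔z, b↔y, c↔x, and so on (the Atbash cipher).
For elder: e↔v, l↔o, d↔w, e↔v, r↔i.

vowvi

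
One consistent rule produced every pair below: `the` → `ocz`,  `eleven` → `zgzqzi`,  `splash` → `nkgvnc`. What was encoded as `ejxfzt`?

jockey

Compare letters: t→o is +21, h→c is +21, e→z is +21 — a constant shift. Each letter is shifted forward by 21 in the alphabet (a Caesar shift of +21).
Undoing it on ejxfzt: e−21=j, j−21=o, x−21=c, f−21=k, z−21=e, t−21=y.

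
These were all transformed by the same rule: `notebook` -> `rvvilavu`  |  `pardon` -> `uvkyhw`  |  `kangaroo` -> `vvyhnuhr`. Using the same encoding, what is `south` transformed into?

The word is reversed, then every letter is shifted forward by 7.
On south: reverse → htuos; then shift: h+7=o, t+7=a, u+7=b, o+7=v, s+7=z.

oabvz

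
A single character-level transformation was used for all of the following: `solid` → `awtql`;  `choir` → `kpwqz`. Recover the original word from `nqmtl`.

Compare letters: s→a is +8, o→w is +8, l→t is +8 — a constant shift. This is a Caesar cipher with shift 8.
Undoing it on nqmtl: n−8=f, q−8=i, m−8=e, t−8=l, l−8=d.

field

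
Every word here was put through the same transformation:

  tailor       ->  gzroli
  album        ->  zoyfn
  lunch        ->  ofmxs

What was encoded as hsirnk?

Each pair mirrors across the alphabet (t↔g, a↔z, i↔r): positions sum to 25. Each letter is replaced by its mirror in the alphabet: a↔z, b↔y, c↔x, and so on (the Atbash cipher).
Reversing it on hsirnk: h↔s, s↔h, i↔r, r↔i, n↔m, k↔p.

shrimp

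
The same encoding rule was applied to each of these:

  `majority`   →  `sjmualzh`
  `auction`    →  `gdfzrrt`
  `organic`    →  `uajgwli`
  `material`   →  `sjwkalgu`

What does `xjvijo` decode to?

Shifts by position in majority: pos 0: m→s (+6), pos 1: a→j (+9), pos 2: j→m (+3), pos 3: o→u (+6), pos 4: r→a (+9), pos 5: i→l (+3) — repeating every 3. A repeating key of period 3 is used — shifts +6, +9, +3 over and over.
Reversing it on xjvijo: x−6=r, j−9=a, v−3=s, i−6=c, j−9=a, o−3=l.

rascal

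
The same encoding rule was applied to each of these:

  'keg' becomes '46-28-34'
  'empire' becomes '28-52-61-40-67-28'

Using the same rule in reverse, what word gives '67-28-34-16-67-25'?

regard

k(#11)→46 and e(#5)→28: differences scale by 3, so n = 3·pos + 13. Each letter becomes 3×(its alphabet position, a=1..z=26) + 13.
Decoding 67-28-34-16-67-25: 67→(67−13)÷3=18=r, 28→(28−13)÷3=5=e, 34→(34−13)÷3=7=g, 16→(16−13)÷3=1=a, 67→(67−13)÷3=18=r, 25→(25−13)÷3=4=d.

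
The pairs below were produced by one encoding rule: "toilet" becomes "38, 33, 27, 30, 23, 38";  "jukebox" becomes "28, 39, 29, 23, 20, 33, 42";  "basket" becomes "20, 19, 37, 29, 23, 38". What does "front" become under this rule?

24, 36, 33, 32, 38

t is letter #20 and maps to 38: an offset of 18. The number is (letter's place in the alphabet, a=1) + 18.
Applying it to front: f=6→24, r=18→36, o=15→33, n=14→32, t=20→38.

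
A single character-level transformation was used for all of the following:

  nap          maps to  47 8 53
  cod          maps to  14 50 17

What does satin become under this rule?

n(#14)→47 and a(#1)→8: differences scale by 3, so n = 3·pos + 5. The formula is n = 3×(alphabet index, a=1) + 5.
For satin: s=19→62, a=1→8, t=20→65, i=9→32, n=14→47.

62 8 65 32 47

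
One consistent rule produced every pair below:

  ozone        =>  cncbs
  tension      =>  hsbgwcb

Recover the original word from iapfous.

Compare letters: o→c is +14, z→n is +14, o→c is +14 — a constant shift. Every letter moves 14 places later in the alphabet, wrapping around z→a.
Reversing it on iapfous: i−14=u, a−14=m, p−14=b, f−14=r, o−14=a, u−14=g, s−14=e.

umbrage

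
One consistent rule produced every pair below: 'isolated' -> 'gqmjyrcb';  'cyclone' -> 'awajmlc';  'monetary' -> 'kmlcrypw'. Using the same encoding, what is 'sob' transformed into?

qmz

Every letter moves 24 places later in the alphabet, wrapping around z→a.
On sob: s+24=q, o+24=m, b+24=z.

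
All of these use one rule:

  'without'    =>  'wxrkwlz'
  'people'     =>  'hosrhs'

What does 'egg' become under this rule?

The output letters match the input read backwards, each shifted +3: without reversed is tuohtiw. The word is reversed, then every letter is shifted forward by 3.
On egg: reverse → gge; then shift: g+3=j, g+3=j, e+3=h.

jjh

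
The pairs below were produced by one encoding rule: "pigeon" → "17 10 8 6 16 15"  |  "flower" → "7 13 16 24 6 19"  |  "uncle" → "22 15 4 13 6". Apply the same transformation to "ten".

p is letter #16 and maps to 17: an offset of 1. Letters become their 1-based position plus 1 (so a→2, b→3, …).
Applying it to ten: t=20→21, e=5→6, n=14→15.

21 6 15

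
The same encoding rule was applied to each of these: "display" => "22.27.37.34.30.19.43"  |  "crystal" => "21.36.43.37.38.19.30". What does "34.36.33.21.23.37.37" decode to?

process

The number is (letter's place in the alphabet, a=1) + 18.
Undoing it on 34.36.33.21.23.37.37: 34→(34−18)÷1=16=p, 36→(36−18)÷1=18=r, 33→(33−18)÷1=15=o, 21→(21−18)÷1=3=c, 23→(23−18)÷1=5=e, 37→(37−18)÷1=19=s, 37→(37−18)÷1=19=s.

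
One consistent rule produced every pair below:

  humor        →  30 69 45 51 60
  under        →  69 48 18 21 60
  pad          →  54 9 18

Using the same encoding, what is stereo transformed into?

63 66 21 60 21 51

With a=1..z=26, the number is 3·pos + 6.
Applying it to stereo: s=19→63, t=20→66, e=5→21, r=18→60, e=5→21, o=15→51.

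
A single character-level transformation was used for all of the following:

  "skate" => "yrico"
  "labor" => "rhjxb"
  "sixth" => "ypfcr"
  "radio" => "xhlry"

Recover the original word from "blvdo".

venue

In skate: s→y is +6, k→r is +7, a→i is +8, t→c is +9 — the shift increases by 1 each position. Each letter shifts forward by (position + 6), i.e. 6, 7, 8, … — the shift grows by one for each successive letter.
Undoing it on blvdo: b−6=v, l−7=e, v−8=n, d−9=u, o−10=e.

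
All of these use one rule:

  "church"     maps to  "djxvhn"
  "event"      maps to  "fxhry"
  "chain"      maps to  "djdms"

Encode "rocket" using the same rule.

In church: c→d is +1, h→j is +2, u→x is +3, r→v is +4 — the shift increases by 1 each position. Letter i (0-indexed) is shifted by i+1, so successive shifts are 1, 2, 3, ….
On rocket: r+1=s, o+2=q, c+3=f, k+4=o, e+5=j, t+6=z.

sqfojz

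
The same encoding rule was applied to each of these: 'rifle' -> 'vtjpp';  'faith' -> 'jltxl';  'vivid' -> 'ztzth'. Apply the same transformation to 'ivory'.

The rule splits by letter class: vowels +11, consonants +4.
For ivory: i(vowel)+11=t, v(cons)+4=z, o(vowel)+11=z, r(cons)+4=v, y(cons)+4=c.

tzzvc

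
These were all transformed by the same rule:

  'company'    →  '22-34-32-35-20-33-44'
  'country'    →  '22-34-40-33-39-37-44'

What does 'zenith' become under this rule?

45-24-33-28-39-27

c is letter #3 and maps to 22: an offset of 19. Each letter is replaced by its alphabet position (a=1..z=26) + 19.
For zenith: z=26→45, e=5→24, n=14→33, i=9→28, t=20→39, h=8→27.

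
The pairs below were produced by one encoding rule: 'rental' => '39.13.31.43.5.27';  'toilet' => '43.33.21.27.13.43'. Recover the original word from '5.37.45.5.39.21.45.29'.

aquarium

r(#18)→39 and e(#5)→13: differences scale by 2, so n = 2·pos + 3. The formula is n = 2×(alphabet index, a=1) + 3.
Reversing it on 5.37.45.5.39.21.45.29: 5→(5−3)÷2=1=a, 37→(37−3)÷2=17=q, 45→(45−3)÷2=21=u, 5→(5−3)÷2=1=a, 39→(39−3)÷2=18=r, 21→(21−3)÷2=9=i, 45→(45−3)÷2=21=u, 29→(29−3)÷2=13=m.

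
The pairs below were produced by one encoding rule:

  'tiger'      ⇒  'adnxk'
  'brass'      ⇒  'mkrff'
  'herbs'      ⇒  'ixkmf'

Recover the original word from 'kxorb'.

This is an affine cipher: with a=0,…,z=25, each position x becomes (21x+17) mod 26.
Undoing it on kxorb: k(10)→5·(10−17)≡17=r; x(23)→5·(23−17)≡4=e; o(14)→5·(14−17)≡11=l; r(17)→5·(17−17)≡0=a; b(1)→5·(1−17)≡24=y (all mod 26).

relay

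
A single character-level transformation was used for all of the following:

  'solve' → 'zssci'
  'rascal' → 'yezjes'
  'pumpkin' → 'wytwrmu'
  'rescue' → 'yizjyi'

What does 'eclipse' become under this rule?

The shift depends on letter class: consonant s→z is +7, but vowel o→s is +4. The rule splits by letter class: vowels +4, consonants +7.
For eclipse: e(vowel)+4=i, c(cons)+7=j, l(cons)+7=s, i(vowel)+4=m, p(cons)+7=w, s(cons)+7=z, e(vowel)+4=i.

ijsmwzi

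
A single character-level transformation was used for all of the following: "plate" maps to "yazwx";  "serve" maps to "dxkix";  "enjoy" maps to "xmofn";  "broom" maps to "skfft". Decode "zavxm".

This is an affine cipher: with a=0,…,z=25, each position x becomes (19x+25) mod 26.
Reversing it on zavxm: z(25)→11·(25−25)≡0=a; a(0)→11·(0−25)≡11=l; v(21)→11·(21−25)≡8=i; x(23)→11·(23−25)≡4=e; m(12)→11·(12−25)≡13=n (all mod 26).

alien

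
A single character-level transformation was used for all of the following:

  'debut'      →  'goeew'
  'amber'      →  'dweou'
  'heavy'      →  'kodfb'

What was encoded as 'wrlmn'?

Shifts by position in debut: pos 0: d→g (+3), pos 1: e→o (+10), pos 2: b→e (+3), pos 3: u→e (+10) — repeating every 2. It's a Vigenère-style cipher with numeric key [3,10]: position i shifts by key[i mod 2].
Reversing it on wrlmn: w−3=t, r−10=h, l−3=i, m−10=c, n−3=k.

thick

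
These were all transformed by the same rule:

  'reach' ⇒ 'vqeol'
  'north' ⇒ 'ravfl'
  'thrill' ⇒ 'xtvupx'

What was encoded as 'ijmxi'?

exile

Shifts by position in reach: pos 0: r→v (+4), pos 1: e→q (+12), pos 2: a→e (+4), pos 3: c→o (+12) — repeating every 2. A repeating key of period 2 is used — shifts +4, +12 over and over.
Undoing it on ijmxi: i−4=e, j−12=x, m−4=i, x−12=l, i−4=e.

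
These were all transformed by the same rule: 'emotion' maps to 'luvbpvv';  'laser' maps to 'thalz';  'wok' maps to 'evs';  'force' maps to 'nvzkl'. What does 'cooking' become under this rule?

kvvspvo

The shift depends on letter class: consonant m→u is +8, but vowel e→l is +7. The rule splits by letter class: vowels +7, consonants +8.
On cooking: c(cons)+8=k, o(vowel)+7=v, o(vowel)+7=v, k(cons)+8=s, i(vowel)+7=p, n(cons)+8=v, g(cons)+8=o.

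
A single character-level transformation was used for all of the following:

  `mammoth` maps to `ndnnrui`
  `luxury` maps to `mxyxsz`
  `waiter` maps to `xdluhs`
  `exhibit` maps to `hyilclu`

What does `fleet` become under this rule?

gmhhu

The shift depends on letter class: consonant m→n is +1, but vowel a→d is +3. Vowels shift forward by 3 and consonants shift forward by 1.
On fleet: f(cons)+1=g, l(cons)+1=m, e(vowel)+3=h, e(vowel)+3=h, t(cons)+1=u.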